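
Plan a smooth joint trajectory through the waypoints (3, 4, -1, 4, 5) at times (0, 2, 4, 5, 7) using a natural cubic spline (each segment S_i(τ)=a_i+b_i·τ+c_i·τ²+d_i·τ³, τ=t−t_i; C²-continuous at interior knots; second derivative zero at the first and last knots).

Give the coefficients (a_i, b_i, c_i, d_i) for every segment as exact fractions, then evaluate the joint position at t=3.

  seg 0: a=3 b=67/32 c=0 d=-51/128
  seg 1: a=4 b=-43/16 c=-153/64 d=159/128
  seg 2: a=-1 b=85/32 c=81/16 d=-87/32
  seg 3: a=4 b=37/8 c=-99/32 d=33/64
S(3) = 21/128

Δ: Δ0=1/2, Δ1=-5/2, Δ2=5, Δ3=1/2
row 1: diag=8, rhs=-18; c'=1/4, d'=-9/4
row 2: denom=6−2·1/4=11/2; d'=(45−2·-9/4)/(11/2)=9
row 3: denom=6−1·2/11=64/11; d'=(-27−1·9)/(64/11)=-99/16
back: M3=-99/16
back: M2=9−2/11·-99/16=81/8
back: M1=-9/4−1/4·81/8=-153/32
M: M0=0, M1=-153/32, M2=81/8, M3=-99/16, M4=0
seg 0: a=3, c=M0/2=0, d=(M1−M0)/(6·2)=-51/128, b=Δ0−h0·(2M0+M1)/6=67/32
seg 1: a=4, c=M1/2=-153/64, d=(M2−M1)/(6·2)=159/128, b=Δ1−h1·(2M1+M2)/6=-43/16
seg 2: a=-1, c=M2/2=81/16, d=(M3−M2)/(6·1)=-87/32, b=Δ2−h2·(2M2+M3)/6=85/32
seg 3: a=4, c=M3/2=-99/32, d=(M4−M3)/(6·2)=33/64, b=Δ3−h3·(2M3+M4)/6=37/8
t_q=3 → seg 1, τ=1; S=4+-43/16·τ+-153/64·τ²+159/128·τ³=21/128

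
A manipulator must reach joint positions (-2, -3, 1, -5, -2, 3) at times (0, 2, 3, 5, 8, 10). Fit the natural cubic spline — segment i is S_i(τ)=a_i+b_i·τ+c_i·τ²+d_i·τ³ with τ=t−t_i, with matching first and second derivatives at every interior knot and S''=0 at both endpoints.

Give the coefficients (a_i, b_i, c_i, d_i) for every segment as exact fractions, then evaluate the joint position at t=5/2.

Δ: Δ0=-1/2, Δ1=4, Δ2=-3, Δ3=1, Δ4=5/2
row 1: diag=6, rhs=27; c'=1/6, d'=9/2
row 2: denom=6−1·1/6=35/6; d'=(-42−1·9/2)/(35/6)=-279/35
row 3: denom=10−2·12/35=326/35; d'=(24−2·-279/35)/(326/35)=699/163
row 4: denom=10−3·105/326=2945/326; d'=(9−3·699/163)/(2945/326)=-252/589
back: M4=-252/589
back: M3=699/163−105/326·-252/589=2607/589
back: M2=-279/35−12/35·2607/589=-5589/589
back: M1=9/2−1/6·-5589/589=3582/589
M: M0=0, M1=3582/589, M2=-5589/589, M3=2607/589, M4=-252/589, M5=0
seg 0: a=-2, c=M0/2=0, d=(M1−M0)/(6·2)=597/1178, b=Δ0−h0·(2M0+M1)/6=-2977/1178
seg 1: a=-3, c=M1/2=1791/589, d=(M2−M1)/(6·1)=-3057/1178, b=Δ1−h1·(2M1+M2)/6=4187/1178
seg 2: a=1, c=M2/2=-5589/1178, d=(M3−M2)/(6·2)=683/589, b=Δ2−h2·(2M2+M3)/6=1090/589
seg 3: a=-5, c=M3/2=2607/1178, d=(M4−M3)/(6·3)=-953/3534, b=Δ3−h3·(2M3+M4)/6=-1892/589
seg 4: a=-2, c=M4/2=-126/589, d=(M5−M4)/(6·2)=21/589, b=Δ4−h4·(2M4+M5)/6=3281/1178
t_q=5/2 → seg 1, τ=1/2; S=-3+4187/1178·τ+1791/589·τ²+-3057/1178·τ³=-7417/9424

  seg 0: a=-2 b=-2977/1178 c=0 d=597/1178
  seg 1: a=-3 b=4187/1178 c=1791/589 d=-3057/1178
  seg 2: a=1 b=1090/589 c=-5589/1178 d=683/589
  seg 3: a=-5 b=-1892/589 c=2607/1178 d=-953/3534
  seg 4: a=-2 b=3281/1178 c=-126/589 d=21/589
S(5/2) = -7417/9424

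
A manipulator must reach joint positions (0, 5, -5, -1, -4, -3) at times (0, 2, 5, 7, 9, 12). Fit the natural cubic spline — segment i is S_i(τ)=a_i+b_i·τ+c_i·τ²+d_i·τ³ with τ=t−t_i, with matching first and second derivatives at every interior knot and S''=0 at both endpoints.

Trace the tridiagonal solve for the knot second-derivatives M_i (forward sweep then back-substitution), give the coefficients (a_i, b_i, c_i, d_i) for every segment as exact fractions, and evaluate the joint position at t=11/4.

Δ: Δ0=5/2, Δ1=-10/3, Δ2=2, Δ3=-3/2, Δ4=1/3
row 1: diag=10, rhs=-35; c'=3/10, d'=-7/2
row 2: denom=10−3·3/10=91/10; d'=(32−3·-7/2)/(91/10)=425/91
row 3: denom=8−2·20/91=688/91; d'=(-21−2·425/91)/(688/91)=-2761/688
row 4: denom=10−2·91/344=1629/172; d'=(11−2·-2761/688)/(1629/172)=6545/3258
back: M4=6545/3258
back: M3=-2761/688−91/344·6545/3258=-7403/1629
back: M2=425/91−20/91·-7403/1629=9235/1629
back: M1=-7/2−3/10·9235/1629=-2824/543
M: M0=0, M1=-2824/543, M2=9235/1629, M3=-7403/1629, M4=6545/3258, M5=0
seg 0: a=0, c=M0/2=0, d=(M1−M0)/(6·2)=-706/1629, b=Δ0−h0·(2M0+M1)/6=13793/3258
seg 1: a=5, c=M1/2=-1412/543, d=(M2−M1)/(6·3)=17707/29322, b=Δ1−h1·(2M1+M2)/6=-3151/3258
seg 2: a=-5, c=M2/2=9235/3258, d=(M3−M2)/(6·2)=-2773/3258, b=Δ2−h2·(2M2+M3)/6=-431/1629
seg 3: a=-1, c=M3/2=-7403/3258, d=(M4−M3)/(6·2)=7117/13032, b=Δ3−h3·(2M3+M4)/6=467/543
seg 4: a=-4, c=M4/2=6545/6516, d=(M5−M4)/(6·3)=-6545/58644, b=Δ4−h4·(2M4+M5)/6=-5459/3258
t_q=11/4 → seg 1, τ=3/4; S=5+-3151/3258·τ+-1412/543·τ²+17707/29322·τ³=71049/23168

  seg 0: a=0 b=13793/3258 c=0 d=-706/1629
  seg 1: a=5 b=-3151/3258 c=-1412/543 d=17707/29322
  seg 2: a=-5 b=-431/1629 c=9235/3258 d=-2773/3258
  seg 3: a=-1 b=467/543 c=-7403/3258 d=7117/13032
  seg 4: a=-4 b=-5459/3258 c=6545/6516 d=-6545/58644
S(11/4) = 71049/23168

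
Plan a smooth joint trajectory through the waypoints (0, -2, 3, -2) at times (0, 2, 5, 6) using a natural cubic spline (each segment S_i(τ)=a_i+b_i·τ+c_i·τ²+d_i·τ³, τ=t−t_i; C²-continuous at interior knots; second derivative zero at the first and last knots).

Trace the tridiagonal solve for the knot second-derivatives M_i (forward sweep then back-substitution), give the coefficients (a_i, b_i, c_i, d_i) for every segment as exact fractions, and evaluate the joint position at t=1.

Δ: Δ0=-1, Δ1=5/3, Δ2=-5
row 1: diag=10, rhs=16; c'=3/10, d'=8/5
row 2: denom=8−3·3/10=71/10; d'=(-40−3·8/5)/(71/10)=-448/71
back: M2=-448/71
back: M1=8/5−3/10·-448/71=248/71
M: M0=0, M1=248/71, M2=-448/71, M3=0
seg 0: a=0, c=M0/2=0, d=(M1−M0)/(6·2)=62/213, b=Δ0−h0·(2M0+M1)/6=-461/213
seg 1: a=-2, c=M1/2=124/71, d=(M2−M1)/(6·3)=-116/213, b=Δ1−h1·(2M1+M2)/6=283/213
seg 2: a=3, c=M2/2=-224/71, d=(M3−M2)/(6·1)=224/213, b=Δ2−h2·(2M2+M3)/6=-617/213
t_q=1 → seg 0, τ=1; S=0+-461/213·τ+0·τ²+62/213·τ³=-133/71

  seg 0: a=0 b=-461/213 c=0 d=62/213
  seg 1: a=-2 b=283/213 c=124/71 d=-116/213
  seg 2: a=3 b=-617/213 c=-224/71 d=224/213
S(1) = -133/71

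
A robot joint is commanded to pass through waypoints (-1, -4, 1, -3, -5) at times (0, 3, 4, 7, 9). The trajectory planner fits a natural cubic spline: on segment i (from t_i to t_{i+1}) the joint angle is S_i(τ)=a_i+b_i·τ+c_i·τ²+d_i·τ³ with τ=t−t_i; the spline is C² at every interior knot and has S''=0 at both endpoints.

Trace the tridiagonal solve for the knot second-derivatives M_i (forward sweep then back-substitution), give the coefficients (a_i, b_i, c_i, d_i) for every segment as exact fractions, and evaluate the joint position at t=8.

Δ: Δ0=-1, Δ1=5, Δ2=-4/3, Δ3=-1
row 1: diag=8, rhs=36; c'=1/8, d'=9/2
row 2: denom=8−1·1/8=63/8; d'=(-38−1·9/2)/(63/8)=-340/63
row 3: denom=10−3·8/21=62/7; d'=(2−3·-340/63)/(62/7)=191/93
back: M3=191/93
back: M2=-340/63−8/21·191/93=-1724/279
back: M1=9/2−1/8·-1724/279=1471/279
M: M0=0, M1=1471/279, M2=-1724/279, M3=191/93, M4=0
seg 0: a=-1, c=M0/2=0, d=(M1−M0)/(6·3)=1471/5022, b=Δ0−h0·(2M0+M1)/6=-2029/558
seg 1: a=-4, c=M1/2=1471/558, d=(M2−M1)/(6·1)=-355/186, b=Δ1−h1·(2M1+M2)/6=1192/279
seg 2: a=1, c=M2/2=-862/279, d=(M3−M2)/(6·3)=2297/5022, b=Δ2−h2·(2M2+M3)/6=2131/558
seg 3: a=-3, c=M3/2=191/186, d=(M4−M3)/(6·2)=-191/1116, b=Δ3−h3·(2M3+M4)/6=-661/279
t_q=8 → seg 3, τ=1; S=-3+-661/279·τ+191/186·τ²+-191/1116·τ³=-1679/372

  seg 0: a=-1 b=-2029/558 c=0 d=1471/5022
  seg 1: a=-4 b=1192/279 c=1471/558 d=-355/186
  seg 2: a=1 b=2131/558 c=-862/279 d=2297/5022
  seg 3: a=-3 b=-661/279 c=191/186 d=-191/1116
S(8) = -1679/372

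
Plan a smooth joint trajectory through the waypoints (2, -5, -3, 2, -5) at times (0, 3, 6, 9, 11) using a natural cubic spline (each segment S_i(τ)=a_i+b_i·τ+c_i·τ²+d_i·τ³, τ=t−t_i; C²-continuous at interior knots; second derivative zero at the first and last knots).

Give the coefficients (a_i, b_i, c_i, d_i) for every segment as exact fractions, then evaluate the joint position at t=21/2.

Δ: Δ0=-7/3, Δ1=2/3, Δ2=5/3, Δ3=-7/2
row 1: diag=12, rhs=18; c'=1/4, d'=3/2
row 2: denom=12−3·1/4=45/4; d'=(6−3·3/2)/(45/4)=2/15
row 3: denom=10−3·4/15=46/5; d'=(-31−3·2/15)/(46/5)=-157/46
back: M3=-157/46
back: M2=2/15−4/15·-157/46=24/23
back: M1=3/2−1/4·24/23=57/46
M: M0=0, M1=57/46, M2=24/23, M3=-157/46, M4=0
seg 0: a=2, c=M0/2=0, d=(M1−M0)/(6·3)=19/276, b=Δ0−h0·(2M0+M1)/6=-815/276
seg 1: a=-5, c=M1/2=57/92, d=(M2−M1)/(6·3)=-1/92, b=Δ1−h1·(2M1+M2)/6=-151/138
seg 2: a=-3, c=M2/2=12/23, d=(M3−M2)/(6·3)=-205/828, b=Δ2−h2·(2M2+M3)/6=643/276
seg 3: a=2, c=M3/2=-157/92, d=(M4−M3)/(6·2)=157/552, b=Δ3−h3·(2M3+M4)/6=-169/138
t_q=21/2 → seg 3, τ=3/2; S=2+-169/138·τ+-157/92·τ²+157/552·τ³=-3999/1472

  seg 0: a=2 b=-815/276 c=0 d=19/276
  seg 1: a=-5 b=-151/138 c=57/92 d=-1/92
  seg 2: a=-3 b=643/276 c=12/23 d=-205/828
  seg 3: a=2 b=-169/138 c=-157/92 d=157/552
S(21/2) = -3999/1472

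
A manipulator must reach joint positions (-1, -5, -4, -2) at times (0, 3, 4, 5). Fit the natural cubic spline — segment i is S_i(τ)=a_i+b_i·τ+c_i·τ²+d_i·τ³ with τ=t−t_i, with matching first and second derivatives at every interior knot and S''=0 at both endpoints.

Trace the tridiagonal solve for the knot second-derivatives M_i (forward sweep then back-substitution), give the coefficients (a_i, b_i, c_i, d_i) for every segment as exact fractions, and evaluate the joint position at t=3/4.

  seg 0: a=-1 b=-199/93 c=0 d=25/279
  seg 1: a=-5 b=26/93 c=25/31 d=-8/93
  seg 2: a=-4 b=152/93 c=17/31 d=-17/93
S(3/4) = -5093/1984

Δ: Δ0=-4/3, Δ1=1, Δ2=2
row 1: diag=8, rhs=14; c'=1/8, d'=7/4
row 2: denom=4−1·1/8=31/8; d'=(6−1·7/4)/(31/8)=34/31
back: M2=34/31
back: M1=7/4−1/8·34/31=50/31
M: M0=0, M1=50/31, M2=34/31, M3=0
seg 0: a=-1, c=M0/2=0, d=(M1−M0)/(6·3)=25/279, b=Δ0−h0·(2M0+M1)/6=-199/93
seg 1: a=-5, c=M1/2=25/31, d=(M2−M1)/(6·1)=-8/93, b=Δ1−h1·(2M1+M2)/6=26/93
seg 2: a=-4, c=M2/2=17/31, d=(M3−M2)/(6·1)=-17/93, b=Δ2−h2·(2M2+M3)/6=152/93
t_q=3/4 → seg 0, τ=3/4; S=-1+-199/93·τ+0·τ²+25/279·τ³=-5093/1984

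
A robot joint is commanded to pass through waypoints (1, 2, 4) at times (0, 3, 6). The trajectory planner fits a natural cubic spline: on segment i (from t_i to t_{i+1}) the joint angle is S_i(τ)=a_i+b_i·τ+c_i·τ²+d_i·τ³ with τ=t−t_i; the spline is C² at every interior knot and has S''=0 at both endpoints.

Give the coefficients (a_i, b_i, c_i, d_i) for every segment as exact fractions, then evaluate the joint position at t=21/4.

Δ: Δ0=1/3, Δ1=2/3
row 1: diag=12, rhs=2; c'=1/4, d'=1/6
back: M1=1/6
M: M0=0, M1=1/6, M2=0
seg 0: a=1, c=M0/2=0, d=(M1−M0)/(6·3)=1/108, b=Δ0−h0·(2M0+M1)/6=1/4
seg 1: a=2, c=M1/2=1/12, d=(M2−M1)/(6·3)=-1/108, b=Δ1−h1·(2M1+M2)/6=1/2
t_q=21/4 → seg 1, τ=9/4; S=2+1/2·τ+1/12·τ²+-1/108·τ³=881/256

  seg 0: a=1 b=1/4 c=0 d=1/108
  seg 1: a=2 b=1/2 c=1/12 d=-1/108
S(21/4) = 881/256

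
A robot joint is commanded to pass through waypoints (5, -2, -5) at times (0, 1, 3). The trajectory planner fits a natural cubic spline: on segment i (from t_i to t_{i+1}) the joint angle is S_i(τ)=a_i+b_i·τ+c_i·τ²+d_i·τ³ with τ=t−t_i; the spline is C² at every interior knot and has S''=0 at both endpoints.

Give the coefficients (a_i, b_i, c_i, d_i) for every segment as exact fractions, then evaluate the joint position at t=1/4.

Δ: Δ0=-7, Δ1=-3/2
row 1: diag=6, rhs=33; c'=1/3, d'=11/2
back: M1=11/2
M: M0=0, M1=11/2, M2=0
seg 0: a=5, c=M0/2=0, d=(M1−M0)/(6·1)=11/12, b=Δ0−h0·(2M0+M1)/6=-95/12
seg 1: a=-2, c=M1/2=11/4, d=(M2−M1)/(6·2)=-11/24, b=Δ1−h1·(2M1+M2)/6=-31/6
t_q=1/4 → seg 0, τ=1/4; S=5+-95/12·τ+0·τ²+11/12·τ³=777/256

  seg 0: a=5 b=-95/12 c=0 d=11/12
  seg 1: a=-2 b=-31/6 c=11/4 d=-11/24
S(1/4) = 777/256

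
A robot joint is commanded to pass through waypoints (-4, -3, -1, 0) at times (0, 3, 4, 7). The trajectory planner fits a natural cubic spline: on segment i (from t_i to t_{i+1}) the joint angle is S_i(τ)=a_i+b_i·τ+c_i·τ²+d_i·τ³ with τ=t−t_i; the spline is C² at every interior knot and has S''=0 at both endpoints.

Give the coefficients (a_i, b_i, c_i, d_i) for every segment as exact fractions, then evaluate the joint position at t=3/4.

Δ: Δ0=1/3, Δ1=2, Δ2=1/3
row 1: diag=8, rhs=10; c'=1/8, d'=5/4
row 2: denom=8−1·1/8=63/8; d'=(-10−1·5/4)/(63/8)=-10/7
back: M2=-10/7
back: M1=5/4−1/8·-10/7=10/7
M: M0=0, M1=10/7, M2=-10/7, M3=0
seg 0: a=-4, c=M0/2=0, d=(M1−M0)/(6·3)=5/63, b=Δ0−h0·(2M0+M1)/6=-8/21
seg 1: a=-3, c=M1/2=5/7, d=(M2−M1)/(6·1)=-10/21, b=Δ1−h1·(2M1+M2)/6=37/21
seg 2: a=-1, c=M2/2=-5/7, d=(M3−M2)/(6·3)=5/63, b=Δ2−h2·(2M2+M3)/6=37/21
t_q=3/4 → seg 0, τ=3/4; S=-4+-8/21·τ+0·τ²+5/63·τ³=-1905/448

  seg 0: a=-4 b=-8/21 c=0 d=5/63
  seg 1: a=-3 b=37/21 c=5/7 d=-10/21
  seg 2: a=-1 b=37/21 c=-5/7 d=5/63
S(3/4) = -1905/448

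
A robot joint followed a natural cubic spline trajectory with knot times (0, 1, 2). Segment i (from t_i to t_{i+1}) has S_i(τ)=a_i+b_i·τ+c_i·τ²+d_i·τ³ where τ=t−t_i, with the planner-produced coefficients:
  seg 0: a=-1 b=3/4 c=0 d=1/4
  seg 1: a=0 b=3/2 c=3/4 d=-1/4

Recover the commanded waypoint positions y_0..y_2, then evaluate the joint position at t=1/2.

y_0=-1 y_1=0 y_2=2
S(1/2) = -19/32

y_0 = S_0(0) = a_0 = -1
y_1 = S_1(0) = a_1 = 0
y_2 = S_1(1) = 2
t_q=1/2 is in segment 0 (τ=1/2); S_0(τ)=-19/32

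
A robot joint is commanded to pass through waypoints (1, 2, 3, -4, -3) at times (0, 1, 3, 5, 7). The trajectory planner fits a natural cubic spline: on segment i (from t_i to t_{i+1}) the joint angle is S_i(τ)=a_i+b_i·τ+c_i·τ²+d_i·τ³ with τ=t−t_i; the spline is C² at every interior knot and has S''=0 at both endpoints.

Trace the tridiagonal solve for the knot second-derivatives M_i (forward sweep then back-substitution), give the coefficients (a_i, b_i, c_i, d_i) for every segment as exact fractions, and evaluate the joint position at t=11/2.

  seg 0: a=1 b=139/164 c=0 d=25/164
  seg 1: a=2 b=107/82 c=75/164 d=-141/328
  seg 2: a=3 b=-83/41 c=-87/41 d=227/328
  seg 3: a=-4 b=-181/82 c=333/164 d=-111/328
S(11/2) = -12171/2624

Δ: Δ0=1, Δ1=1/2, Δ2=-7/2, Δ3=1/2
row 1: diag=6, rhs=-3; c'=1/3, d'=-1/2
row 2: denom=8−2·1/3=22/3; d'=(-24−2·-1/2)/(22/3)=-69/22
row 3: denom=8−2·3/11=82/11; d'=(24−2·-69/22)/(82/11)=333/82
back: M3=333/82
back: M2=-69/22−3/11·333/82=-174/41
back: M1=-1/2−1/3·-174/41=75/82
M: M0=0, M1=75/82, M2=-174/41, M3=333/82, M4=0
seg 0: a=1, c=M0/2=0, d=(M1−M0)/(6·1)=25/164, b=Δ0−h0·(2M0+M1)/6=139/164
seg 1: a=2, c=M1/2=75/164, d=(M2−M1)/(6·2)=-141/328, b=Δ1−h1·(2M1+M2)/6=107/82
seg 2: a=3, c=M2/2=-87/41, d=(M3−M2)/(6·2)=227/328, b=Δ2−h2·(2M2+M3)/6=-83/41
seg 3: a=-4, c=M3/2=333/164, d=(M4−M3)/(6·2)=-111/328, b=Δ3−h3·(2M3+M4)/6=-181/82
t_q=11/2 → seg 3, τ=1/2; S=-4+-181/82·τ+333/164·τ²+-111/328·τ³=-12171/2624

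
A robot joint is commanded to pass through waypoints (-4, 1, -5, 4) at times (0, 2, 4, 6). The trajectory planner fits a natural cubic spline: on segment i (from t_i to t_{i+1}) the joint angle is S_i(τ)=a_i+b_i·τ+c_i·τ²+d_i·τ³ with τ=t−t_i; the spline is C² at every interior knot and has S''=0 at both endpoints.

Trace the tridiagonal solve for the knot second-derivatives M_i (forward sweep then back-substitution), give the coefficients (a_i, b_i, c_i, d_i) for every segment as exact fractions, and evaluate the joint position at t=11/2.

  seg 0: a=-4 b=67/15 c=0 d=-59/120
  seg 1: a=1 b=-43/30 c=-59/20 d=13/12
  seg 2: a=-5 b=-7/30 c=71/20 d=-71/120
S(11/2) = 41/64

Δ: Δ0=5/2, Δ1=-3, Δ2=9/2
row 1: diag=8, rhs=-33; c'=1/4, d'=-33/8
row 2: denom=8−2·1/4=15/2; d'=(45−2·-33/8)/(15/2)=71/10
back: M2=71/10
back: M1=-33/8−1/4·71/10=-59/10
M: M0=0, M1=-59/10, M2=71/10, M3=0
seg 0: a=-4, c=M0/2=0, d=(M1−M0)/(6·2)=-59/120, b=Δ0−h0·(2M0+M1)/6=67/15
seg 1: a=1, c=M1/2=-59/20, d=(M2−M1)/(6·2)=13/12, b=Δ1−h1·(2M1+M2)/6=-43/30
seg 2: a=-5, c=M2/2=71/20, d=(M3−M2)/(6·2)=-71/120, b=Δ2−h2·(2M2+M3)/6=-7/30
t_q=11/2 → seg 2, τ=3/2; S=-5+-7/30·τ+71/20·τ²+-71/120·τ³=41/64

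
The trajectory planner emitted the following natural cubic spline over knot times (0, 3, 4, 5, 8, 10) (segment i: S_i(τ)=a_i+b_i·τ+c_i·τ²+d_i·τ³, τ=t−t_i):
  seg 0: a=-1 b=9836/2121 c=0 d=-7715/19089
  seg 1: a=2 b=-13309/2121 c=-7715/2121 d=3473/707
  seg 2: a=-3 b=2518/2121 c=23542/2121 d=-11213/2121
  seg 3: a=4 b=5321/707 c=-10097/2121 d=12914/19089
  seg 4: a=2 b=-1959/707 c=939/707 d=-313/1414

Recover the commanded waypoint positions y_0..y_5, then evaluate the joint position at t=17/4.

y_0 = S_0(0) = a_0 = -1
y_1 = S_1(0) = a_1 = 2
y_2 = S_2(0) = a_2 = -3
y_3 = S_3(0) = a_3 = 4
y_4 = S_4(0) = a_4 = 2
y_5 = S_4(2) = 0
t_q=17/4 is in segment 2 (τ=1/4); S_2(τ)=-94663/45248

y_0=-1 y_1=2 y_2=-3 y_3=4 y_4=2 y_5=0
S(17/4) = -94663/45248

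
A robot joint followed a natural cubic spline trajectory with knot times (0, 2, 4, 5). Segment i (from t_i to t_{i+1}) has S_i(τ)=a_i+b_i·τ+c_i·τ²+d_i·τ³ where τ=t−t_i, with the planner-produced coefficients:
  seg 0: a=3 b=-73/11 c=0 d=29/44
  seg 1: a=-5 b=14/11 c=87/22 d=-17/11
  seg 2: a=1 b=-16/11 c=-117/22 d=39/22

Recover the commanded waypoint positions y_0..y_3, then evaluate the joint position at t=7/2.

y_0 = S_0(0) = a_0 = 3
y_1 = S_1(0) = a_1 = -5
y_2 = S_2(0) = a_2 = 1
y_3 = S_2(1) = -4
t_q=7/2 is in segment 1 (τ=3/2); S_1(τ)=13/22

y_0=3 y_1=-5 y_2=1 y_3=-4
S(7/2) = 13/22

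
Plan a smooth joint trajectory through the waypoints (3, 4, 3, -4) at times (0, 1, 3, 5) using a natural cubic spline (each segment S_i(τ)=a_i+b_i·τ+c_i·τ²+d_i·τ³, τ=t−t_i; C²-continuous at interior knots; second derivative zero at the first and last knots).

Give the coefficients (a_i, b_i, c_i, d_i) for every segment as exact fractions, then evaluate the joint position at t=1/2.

  seg 0: a=3 b=25/22 c=0 d=-3/22
  seg 1: a=4 b=8/11 c=-9/22 d=-9/88
  seg 2: a=3 b=-47/22 c=-45/44 d=15/88
S(1/2) = 625/176

Δ: Δ0=1, Δ1=-1/2, Δ2=-7/2
row 1: diag=6, rhs=-9; c'=1/3, d'=-3/2
row 2: denom=8−2·1/3=22/3; d'=(-18−2·-3/2)/(22/3)=-45/22
back: M2=-45/22
back: M1=-3/2−1/3·-45/22=-9/11
M: M0=0, M1=-9/11, M2=-45/22, M3=0
seg 0: a=3, c=M0/2=0, d=(M1−M0)/(6·1)=-3/22, b=Δ0−h0·(2M0+M1)/6=25/22
seg 1: a=4, c=M1/2=-9/22, d=(M2−M1)/(6·2)=-9/88, b=Δ1−h1·(2M1+M2)/6=8/11
seg 2: a=3, c=M2/2=-45/44, d=(M3−M2)/(6·2)=15/88, b=Δ2−h2·(2M2+M3)/6=-47/22
t_q=1/2 → seg 0, τ=1/2; S=3+25/22·τ+0·τ²+-3/22·τ³=625/176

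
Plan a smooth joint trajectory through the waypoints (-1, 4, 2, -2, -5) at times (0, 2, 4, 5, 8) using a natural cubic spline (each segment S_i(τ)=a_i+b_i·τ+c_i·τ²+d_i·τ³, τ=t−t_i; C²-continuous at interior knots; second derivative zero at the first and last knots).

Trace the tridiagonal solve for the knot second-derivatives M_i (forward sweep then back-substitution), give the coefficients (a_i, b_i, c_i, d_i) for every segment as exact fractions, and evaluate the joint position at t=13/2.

  seg 0: a=-1 b=1081/344 c=0 d=-221/1376
  seg 1: a=4 b=209/172 c=-663/688 d=-99/1376
  seg 2: a=2 b=-1205/344 c=-60/43 d=309/344
  seg 3: a=-2 b=-619/172 c=447/344 d=-149/1032
S(13/2) = -13655/2752

Δ: Δ0=5/2, Δ1=-1, Δ2=-4, Δ3=-1
row 1: diag=8, rhs=-21; c'=1/4, d'=-21/8
row 2: denom=6−2·1/4=11/2; d'=(-18−2·-21/8)/(11/2)=-51/22
row 3: denom=8−1·2/11=86/11; d'=(18−1·-51/22)/(86/11)=447/172
back: M3=447/172
back: M2=-51/22−2/11·447/172=-120/43
back: M1=-21/8−1/4·-120/43=-663/344
M: M0=0, M1=-663/344, M2=-120/43, M3=447/172, M4=0
seg 0: a=-1, c=M0/2=0, d=(M1−M0)/(6·2)=-221/1376, b=Δ0−h0·(2M0+M1)/6=1081/344
seg 1: a=4, c=M1/2=-663/688, d=(M2−M1)/(6·2)=-99/1376, b=Δ1−h1·(2M1+M2)/6=209/172
seg 2: a=2, c=M2/2=-60/43, d=(M3−M2)/(6·1)=309/344, b=Δ2−h2·(2M2+M3)/6=-1205/344
seg 3: a=-2, c=M3/2=447/344, d=(M4−M3)/(6·3)=-149/1032, b=Δ3−h3·(2M3+M4)/6=-619/172
t_q=13/2 → seg 3, τ=3/2; S=-2+-619/172·τ+447/344·τ²+-149/1032·τ³=-13655/2752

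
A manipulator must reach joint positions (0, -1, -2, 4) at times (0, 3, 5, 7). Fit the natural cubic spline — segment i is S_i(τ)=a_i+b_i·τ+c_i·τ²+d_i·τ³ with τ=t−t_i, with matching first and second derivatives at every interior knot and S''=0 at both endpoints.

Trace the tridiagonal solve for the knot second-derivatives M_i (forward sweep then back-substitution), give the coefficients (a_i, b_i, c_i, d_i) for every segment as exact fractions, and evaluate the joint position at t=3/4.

  seg 0: a=0 b=-1/228 c=0 d=-25/684
  seg 1: a=-1 b=-113/114 c=-25/76 d=131/456
  seg 2: a=-2 b=65/57 c=53/38 d=-53/228
S(3/4) = -91/4864

Δ: Δ0=-1/3, Δ1=-1/2, Δ2=3
row 1: diag=10, rhs=-1; c'=1/5, d'=-1/10
row 2: denom=8−2·1/5=38/5; d'=(21−2·-1/10)/(38/5)=53/19
back: M2=53/19
back: M1=-1/10−1/5·53/19=-25/38
M: M0=0, M1=-25/38, M2=53/19, M3=0
seg 0: a=0, c=M0/2=0, d=(M1−M0)/(6·3)=-25/684, b=Δ0−h0·(2M0+M1)/6=-1/228
seg 1: a=-1, c=M1/2=-25/76, d=(M2−M1)/(6·2)=131/456, b=Δ1−h1·(2M1+M2)/6=-113/114
seg 2: a=-2, c=M2/2=53/38, d=(M3−M2)/(6·2)=-53/228, b=Δ2−h2·(2M2+M3)/6=65/57
t_q=3/4 → seg 0, τ=3/4; S=0+-1/228·τ+0·τ²+-25/684·τ³=-91/4864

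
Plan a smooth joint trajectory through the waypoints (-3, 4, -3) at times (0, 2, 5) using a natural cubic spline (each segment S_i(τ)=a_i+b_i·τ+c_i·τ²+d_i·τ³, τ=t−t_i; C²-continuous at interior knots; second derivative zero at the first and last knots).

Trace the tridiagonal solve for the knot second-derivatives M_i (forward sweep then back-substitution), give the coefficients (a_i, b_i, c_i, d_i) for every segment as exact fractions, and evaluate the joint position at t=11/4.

Δ: Δ0=7/2, Δ1=-7/3
row 1: diag=10, rhs=-35; c'=3/10, d'=-7/2
back: M1=-7/2
M: M0=0, M1=-7/2, M2=0
seg 0: a=-3, c=M0/2=0, d=(M1−M0)/(6·2)=-7/24, b=Δ0−h0·(2M0+M1)/6=14/3
seg 1: a=4, c=M1/2=-7/4, d=(M2−M1)/(6·3)=7/36, b=Δ1−h1·(2M1+M2)/6=7/6
t_q=11/4 → seg 1, τ=3/4; S=4+7/6·τ+-7/4·τ²+7/36·τ³=1017/256

  seg 0: a=-3 b=14/3 c=0 d=-7/24
  seg 1: a=4 b=7/6 c=-7/4 d=7/36
S(11/4) = 1017/256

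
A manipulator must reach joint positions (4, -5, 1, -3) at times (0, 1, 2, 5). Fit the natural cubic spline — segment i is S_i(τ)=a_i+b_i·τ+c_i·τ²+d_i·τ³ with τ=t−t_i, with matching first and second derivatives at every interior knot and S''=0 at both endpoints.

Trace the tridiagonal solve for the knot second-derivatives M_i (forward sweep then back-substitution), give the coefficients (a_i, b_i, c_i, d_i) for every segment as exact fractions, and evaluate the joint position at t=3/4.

Δ: Δ0=-9, Δ1=6, Δ2=-4/3
row 1: diag=4, rhs=90; c'=1/4, d'=45/2
row 2: denom=8−1·1/4=31/4; d'=(-44−1·45/2)/(31/4)=-266/31
back: M2=-266/31
back: M1=45/2−1/4·-266/31=764/31
M: M0=0, M1=764/31, M2=-266/31, M3=0
seg 0: a=4, c=M0/2=0, d=(M1−M0)/(6·1)=382/93, b=Δ0−h0·(2M0+M1)/6=-1219/93
seg 1: a=-5, c=M1/2=382/31, d=(M2−M1)/(6·1)=-515/93, b=Δ1−h1·(2M1+M2)/6=-73/93
seg 2: a=1, c=M2/2=-133/31, d=(M3−M2)/(6·3)=133/279, b=Δ2−h2·(2M2+M3)/6=674/93
t_q=3/4 → seg 0, τ=3/4; S=4+-1219/93·τ+0·τ²+382/93·τ³=-4065/992

  seg 0: a=4 b=-1219/93 c=0 d=382/93
  seg 1: a=-5 b=-73/93 c=382/31 d=-515/93
  seg 2: a=1 b=674/93 c=-133/31 d=133/279
S(3/4) = -4065/992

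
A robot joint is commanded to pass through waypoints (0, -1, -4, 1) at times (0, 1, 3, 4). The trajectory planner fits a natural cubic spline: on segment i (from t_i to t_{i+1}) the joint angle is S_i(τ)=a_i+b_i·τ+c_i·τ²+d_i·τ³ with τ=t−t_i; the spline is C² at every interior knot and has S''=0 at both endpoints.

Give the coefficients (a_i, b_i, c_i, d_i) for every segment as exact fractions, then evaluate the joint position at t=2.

Δ: Δ0=-1, Δ1=-3/2, Δ2=5
row 1: diag=6, rhs=-3; c'=1/3, d'=-1/2
row 2: denom=6−2·1/3=16/3; d'=(39−2·-1/2)/(16/3)=15/2
back: M2=15/2
back: M1=-1/2−1/3·15/2=-3
M: M0=0, M1=-3, M2=15/2, M3=0
seg 0: a=0, c=M0/2=0, d=(M1−M0)/(6·1)=-1/2, b=Δ0−h0·(2M0+M1)/6=-1/2
seg 1: a=-1, c=M1/2=-3/2, d=(M2−M1)/(6·2)=7/8, b=Δ1−h1·(2M1+M2)/6=-2
seg 2: a=-4, c=M2/2=15/4, d=(M3−M2)/(6·1)=-5/4, b=Δ2−h2·(2M2+M3)/6=5/2
t_q=2 → seg 1, τ=1; S=-1+-2·τ+-3/2·τ²+7/8·τ³=-29/8

  seg 0: a=0 b=-1/2 c=0 d=-1/2
  seg 1: a=-1 b=-2 c=-3/2 d=7/8
  seg 2: a=-4 b=5/2 c=15/4 d=-5/4
S(2) = -29/8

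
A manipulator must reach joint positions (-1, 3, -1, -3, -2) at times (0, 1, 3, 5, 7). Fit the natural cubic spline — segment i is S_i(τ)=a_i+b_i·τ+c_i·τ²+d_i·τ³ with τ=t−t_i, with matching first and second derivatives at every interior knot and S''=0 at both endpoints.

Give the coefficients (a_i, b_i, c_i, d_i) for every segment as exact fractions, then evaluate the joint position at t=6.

Δ: Δ0=4, Δ1=-2, Δ2=-1, Δ3=1/2
row 1: diag=6, rhs=-36; c'=1/3, d'=-6
row 2: denom=8−2·1/3=22/3; d'=(6−2·-6)/(22/3)=27/11
row 3: denom=8−2·3/11=82/11; d'=(9−2·27/11)/(82/11)=45/82
back: M3=45/82
back: M2=27/11−3/11·45/82=189/82
back: M1=-6−1/3·189/82=-555/82
M: M0=0, M1=-555/82, M2=189/82, M3=45/82, M4=0
seg 0: a=-1, c=M0/2=0, d=(M1−M0)/(6·1)=-185/164, b=Δ0−h0·(2M0+M1)/6=841/164
seg 1: a=3, c=M1/2=-555/164, d=(M2−M1)/(6·2)=31/41, b=Δ1−h1·(2M1+M2)/6=143/82
seg 2: a=-1, c=M2/2=189/164, d=(M3−M2)/(6·2)=-6/41, b=Δ2−h2·(2M2+M3)/6=-223/82
seg 3: a=-3, c=M3/2=45/164, d=(M4−M3)/(6·2)=-15/328, b=Δ3−h3·(2M3+M4)/6=11/82
t_q=6 → seg 3, τ=1; S=-3+11/82·τ+45/164·τ²+-15/328·τ³=-865/328

  seg 0: a=-1 b=841/164 c=0 d=-185/164
  seg 1: a=3 b=143/82 c=-555/164 d=31/41
  seg 2: a=-1 b=-223/82 c=189/164 d=-6/41
  seg 3: a=-3 b=11/82 c=45/164 d=-15/328
S(6) = -865/328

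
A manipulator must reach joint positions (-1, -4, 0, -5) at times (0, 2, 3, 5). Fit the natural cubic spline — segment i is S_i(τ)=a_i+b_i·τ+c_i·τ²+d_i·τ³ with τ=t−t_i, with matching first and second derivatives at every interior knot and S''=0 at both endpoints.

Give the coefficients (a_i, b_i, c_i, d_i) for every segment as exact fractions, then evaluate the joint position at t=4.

  seg 0: a=-1 b=-263/70 c=0 d=79/140
  seg 1: a=-4 b=211/70 c=237/70 d=-12/5
  seg 2: a=0 b=181/70 c=-267/70 d=89/140
S(4) = -83/140

Δ: Δ0=-3/2, Δ1=4, Δ2=-5/2
row 1: diag=6, rhs=33; c'=1/6, d'=11/2
row 2: denom=6−1·1/6=35/6; d'=(-39−1·11/2)/(35/6)=-267/35
back: M2=-267/35
back: M1=11/2−1/6·-267/35=237/35
M: M0=0, M1=237/35, M2=-267/35, M3=0
seg 0: a=-1, c=M0/2=0, d=(M1−M0)/(6·2)=79/140, b=Δ0−h0·(2M0+M1)/6=-263/70
seg 1: a=-4, c=M1/2=237/70, d=(M2−M1)/(6·1)=-12/5, b=Δ1−h1·(2M1+M2)/6=211/70
seg 2: a=0, c=M2/2=-267/70, d=(M3−M2)/(6·2)=89/140, b=Δ2−h2·(2M2+M3)/6=181/70
t_q=4 → seg 2, τ=1; S=0+181/70·τ+-267/70·τ²+89/140·τ³=-83/140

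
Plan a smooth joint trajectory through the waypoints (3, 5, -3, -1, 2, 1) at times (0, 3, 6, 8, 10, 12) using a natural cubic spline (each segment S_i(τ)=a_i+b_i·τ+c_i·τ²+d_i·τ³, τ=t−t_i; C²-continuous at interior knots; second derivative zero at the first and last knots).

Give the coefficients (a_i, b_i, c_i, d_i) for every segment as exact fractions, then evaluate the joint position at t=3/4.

Δ: Δ0=2/3, Δ1=-8/3, Δ2=1, Δ3=3/2, Δ4=-1/2
row 1: diag=12, rhs=-20; c'=1/4, d'=-5/3
row 2: denom=10−3·1/4=37/4; d'=(22−3·-5/3)/(37/4)=108/37
row 3: denom=8−2·8/37=280/37; d'=(3−2·108/37)/(280/37)=-3/8
row 4: denom=8−2·37/140=523/70; d'=(-12−2·-3/8)/(523/70)=-1575/1046
back: M4=-1575/1046
back: M3=-3/8−37/140·-1575/1046=12/523
back: M2=108/37−8/37·12/523=1524/523
back: M1=-5/3−1/4·1524/523=-3758/1569
M: M0=0, M1=-3758/1569, M2=1524/523, M3=12/523, M4=-1575/1046, M5=0
seg 0: a=3, c=M0/2=0, d=(M1−M0)/(6·3)=-1879/14121, b=Δ0−h0·(2M0+M1)/6=975/523
seg 1: a=5, c=M1/2=-1879/1569, d=(M2−M1)/(6·3)=4165/14121, b=Δ1−h1·(2M1+M2)/6=-904/523
seg 2: a=-3, c=M2/2=762/523, d=(M3−M2)/(6·2)=-126/523, b=Δ2−h2·(2M2+M3)/6=-497/523
seg 3: a=-1, c=M3/2=6/523, d=(M4−M3)/(6·2)=-533/4184, b=Δ3−h3·(2M3+M4)/6=1039/523
seg 4: a=2, c=M4/2=-1575/2092, d=(M5−M4)/(6·2)=525/4184, b=Δ4−h4·(2M4+M5)/6=527/1046
t_q=3/4 → seg 0, τ=3/4; S=3+975/523·τ+0·τ²+-1879/14121·τ³=145337/33472

  seg 0: a=3 b=975/523 c=0 d=-1879/14121
  seg 1: a=5 b=-904/523 c=-1879/1569 d=4165/14121
  seg 2: a=-3 b=-497/523 c=762/523 d=-126/523
  seg 3: a=-1 b=1039/523 c=6/523 d=-533/4184
  seg 4: a=2 b=527/1046 c=-1575/2092 d=525/4184
S(3/4) = 145337/33472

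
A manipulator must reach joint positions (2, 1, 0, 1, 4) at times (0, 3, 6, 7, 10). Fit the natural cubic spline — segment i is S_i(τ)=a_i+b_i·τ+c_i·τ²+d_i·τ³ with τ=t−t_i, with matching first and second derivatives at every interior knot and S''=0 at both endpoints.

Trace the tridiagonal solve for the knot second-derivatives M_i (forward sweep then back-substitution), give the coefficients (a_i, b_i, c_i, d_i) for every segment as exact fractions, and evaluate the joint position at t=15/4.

Δ: Δ0=-1/3, Δ1=-1/3, Δ2=1, Δ3=1
row 1: diag=12, rhs=0; c'=1/4, d'=0
row 2: denom=8−3·1/4=29/4; d'=(8−3·0)/(29/4)=32/29
row 3: denom=8−1·4/29=228/29; d'=(0−1·32/29)/(228/29)=-8/57
back: M3=-8/57
back: M2=32/29−4/29·-8/57=64/57
back: M1=0−1/4·64/57=-16/57
M: M0=0, M1=-16/57, M2=64/57, M3=-8/57, M4=0
seg 0: a=2, c=M0/2=0, d=(M1−M0)/(6·3)=-8/513, b=Δ0−h0·(2M0+M1)/6=-11/57
seg 1: a=1, c=M1/2=-8/57, d=(M2−M1)/(6·3)=40/513, b=Δ1−h1·(2M1+M2)/6=-35/57
seg 2: a=0, c=M2/2=32/57, d=(M3−M2)/(6·1)=-4/19, b=Δ2−h2·(2M2+M3)/6=37/57
seg 3: a=1, c=M3/2=-4/57, d=(M4−M3)/(6·3)=4/513, b=Δ3−h3·(2M3+M4)/6=65/57
t_q=15/4 → seg 1, τ=3/4; S=1+-35/57·τ+-8/57·τ²+40/513·τ³=75/152

  seg 0: a=2 b=-11/57 c=0 d=-8/513
  seg 1: a=1 b=-35/57 c=-8/57 d=40/513
  seg 2: a=0 b=37/57 c=32/57 d=-4/19
  seg 3: a=1 b=65/57 c=-4/57 d=4/513
S(15/4) = 75/152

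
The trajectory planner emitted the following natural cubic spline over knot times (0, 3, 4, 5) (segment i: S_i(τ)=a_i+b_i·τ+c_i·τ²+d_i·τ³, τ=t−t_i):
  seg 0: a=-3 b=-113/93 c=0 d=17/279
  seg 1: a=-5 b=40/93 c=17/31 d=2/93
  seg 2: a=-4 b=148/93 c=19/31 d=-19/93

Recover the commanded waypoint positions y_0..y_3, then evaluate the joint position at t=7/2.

y_0=-3 y_1=-5 y_2=-4 y_3=-2
S(7/2) = -144/31

y_0 = S_0(0) = a_0 = -3
y_1 = S_1(0) = a_1 = -5
y_2 = S_2(0) = a_2 = -4
y_3 = S_2(1) = -2
t_q=7/2 is in segment 1 (τ=1/2); S_1(τ)=-144/31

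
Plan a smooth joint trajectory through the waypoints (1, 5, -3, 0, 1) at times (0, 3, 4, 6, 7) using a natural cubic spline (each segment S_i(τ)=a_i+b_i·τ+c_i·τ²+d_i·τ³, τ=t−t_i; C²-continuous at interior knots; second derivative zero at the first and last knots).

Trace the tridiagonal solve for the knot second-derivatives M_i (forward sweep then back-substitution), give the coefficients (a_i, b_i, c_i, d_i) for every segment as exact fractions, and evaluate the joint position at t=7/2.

Δ: Δ0=4/3, Δ1=-8, Δ2=3/2, Δ3=1
row 1: diag=8, rhs=-56; c'=1/8, d'=-7
row 2: denom=6−1·1/8=47/8; d'=(57−1·-7)/(47/8)=512/47
row 3: denom=6−2·16/47=250/47; d'=(-3−2·512/47)/(250/47)=-233/50
back: M3=-233/50
back: M2=512/47−16/47·-233/50=312/25
back: M1=-7−1/8·312/25=-214/25
M: M0=0, M1=-214/25, M2=312/25, M3=-233/50, M4=0
seg 0: a=1, c=M0/2=0, d=(M1−M0)/(6·3)=-107/225, b=Δ0−h0·(2M0+M1)/6=421/75
seg 1: a=5, c=M1/2=-107/25, d=(M2−M1)/(6·1)=263/75, b=Δ1−h1·(2M1+M2)/6=-542/75
seg 2: a=-3, c=M2/2=156/25, d=(M3−M2)/(6·2)=-857/600, b=Δ2−h2·(2M2+M3)/6=-79/15
seg 3: a=0, c=M3/2=-233/100, d=(M4−M3)/(6·1)=233/300, b=Δ3−h3·(2M3+M4)/6=383/150
t_q=7/2 → seg 1, τ=1/2; S=5+-542/75·τ+-107/25·τ²+263/75·τ³=151/200

  seg 0: a=1 b=421/75 c=0 d=-107/225
  seg 1: a=5 b=-542/75 c=-107/25 d=263/75
  seg 2: a=-3 b=-79/15 c=156/25 d=-857/600
  seg 3: a=0 b=383/150 c=-233/100 d=233/300
S(7/2) = 151/200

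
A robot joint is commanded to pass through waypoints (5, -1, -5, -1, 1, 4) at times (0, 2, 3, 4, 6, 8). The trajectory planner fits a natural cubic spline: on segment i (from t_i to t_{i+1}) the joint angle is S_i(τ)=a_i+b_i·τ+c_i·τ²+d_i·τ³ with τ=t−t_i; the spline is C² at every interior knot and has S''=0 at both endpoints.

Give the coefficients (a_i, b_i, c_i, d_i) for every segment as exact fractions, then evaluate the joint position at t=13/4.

  seg 0: a=5 b=-901/482 c=0 d=-545/1928
  seg 1: a=-1 b=-1268/241 c=-1635/964 d=2851/964
  seg 2: a=-5 b=211/964 c=3459/482 d=-3273/964
  seg 3: a=-1 b=1057/241 c=-2901/964 d=1269/1928
  seg 4: a=1 b=119/482 c=453/482 d=-151/964
S(13/4) = -280705/61696

Δ: Δ0=-3, Δ1=-4, Δ2=4, Δ3=1, Δ4=3/2
row 1: diag=6, rhs=-6; c'=1/6, d'=-1
row 2: denom=4−1·1/6=23/6; d'=(48−1·-1)/(23/6)=294/23
row 3: denom=6−1·6/23=132/23; d'=(-18−1·294/23)/(132/23)=-59/11
row 4: denom=8−2·23/66=241/33; d'=(3−2·-59/11)/(241/33)=453/241
back: M4=453/241
back: M3=-59/11−23/66·453/241=-2901/482
back: M2=294/23−6/23·-2901/482=3459/241
back: M1=-1−1/6·3459/241=-1635/482
M: M0=0, M1=-1635/482, M2=3459/241, M3=-2901/482, M4=453/241, M5=0
seg 0: a=5, c=M0/2=0, d=(M1−M0)/(6·2)=-545/1928, b=Δ0−h0·(2M0+M1)/6=-901/482
seg 1: a=-1, c=M1/2=-1635/964, d=(M2−M1)/(6·1)=2851/964, b=Δ1−h1·(2M1+M2)/6=-1268/241
seg 2: a=-5, c=M2/2=3459/482, d=(M3−M2)/(6·1)=-3273/964, b=Δ2−h2·(2M2+M3)/6=211/964
seg 3: a=-1, c=M3/2=-2901/964, d=(M4−M3)/(6·2)=1269/1928, b=Δ3−h3·(2M3+M4)/6=1057/241
seg 4: a=1, c=M4/2=453/482, d=(M5−M4)/(6·2)=-151/964, b=Δ4−h4·(2M4+M5)/6=119/482
t_q=13/4 → seg 2, τ=1/4; S=-5+211/964·τ+3459/482·τ²+-3273/964·τ³=-280705/61696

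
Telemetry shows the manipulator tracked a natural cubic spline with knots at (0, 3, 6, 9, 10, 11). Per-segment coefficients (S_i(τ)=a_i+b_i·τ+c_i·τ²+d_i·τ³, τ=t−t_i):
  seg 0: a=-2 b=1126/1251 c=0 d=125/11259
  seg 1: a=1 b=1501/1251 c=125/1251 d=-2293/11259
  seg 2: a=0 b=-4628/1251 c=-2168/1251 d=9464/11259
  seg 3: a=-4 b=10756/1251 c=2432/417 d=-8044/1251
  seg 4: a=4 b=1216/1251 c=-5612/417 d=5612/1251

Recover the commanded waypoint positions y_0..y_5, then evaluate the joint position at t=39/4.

y_0=-2 y_1=1 y_2=0 y_3=-4 y_4=4 y_5=-4
S(39/4) = 20125/6672

y_0 = S_0(0) = a_0 = -2
y_1 = S_1(0) = a_1 = 1
y_2 = S_2(0) = a_2 = 0
y_3 = S_3(0) = a_3 = -4
y_4 = S_4(0) = a_4 = 4
y_5 = S_4(1) = -4
t_q=39/4 is in segment 3 (τ=3/4); S_3(τ)=20125/6672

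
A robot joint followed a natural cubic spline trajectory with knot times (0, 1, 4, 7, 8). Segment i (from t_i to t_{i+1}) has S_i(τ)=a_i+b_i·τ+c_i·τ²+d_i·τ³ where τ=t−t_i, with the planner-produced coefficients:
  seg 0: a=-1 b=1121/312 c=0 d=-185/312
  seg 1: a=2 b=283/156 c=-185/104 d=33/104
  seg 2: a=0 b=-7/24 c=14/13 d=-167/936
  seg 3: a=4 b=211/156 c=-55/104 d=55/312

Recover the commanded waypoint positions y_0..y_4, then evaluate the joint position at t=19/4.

y_0=-1 y_1=2 y_2=0 y_3=4 y_4=5
S(19/4) = 2075/6656

y_0 = S_0(0) = a_0 = -1
y_1 = S_1(0) = a_1 = 2
y_2 = S_2(0) = a_2 = 0
y_3 = S_3(0) = a_3 = 4
y_4 = S_3(1) = 5
t_q=19/4 is in segment 2 (τ=3/4); S_2(τ)=2075/6656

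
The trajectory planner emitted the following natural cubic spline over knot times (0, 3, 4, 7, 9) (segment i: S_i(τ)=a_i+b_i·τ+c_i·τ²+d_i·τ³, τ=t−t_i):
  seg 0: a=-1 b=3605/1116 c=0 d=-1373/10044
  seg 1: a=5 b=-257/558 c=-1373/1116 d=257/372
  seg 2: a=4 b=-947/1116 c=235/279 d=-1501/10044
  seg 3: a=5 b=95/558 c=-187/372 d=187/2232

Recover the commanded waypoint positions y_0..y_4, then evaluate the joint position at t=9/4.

y_0 = S_0(0) = a_0 = -1
y_1 = S_1(0) = a_1 = 5
y_2 = S_2(0) = a_2 = 4
y_3 = S_3(0) = a_3 = 5
y_4 = S_3(2) = 4
t_q=9/4 is in segment 0 (τ=9/4); S_0(τ)=37387/7936

y_0=-1 y_1=5 y_2=4 y_3=5 y_4=4
S(9/4) = 37387/7936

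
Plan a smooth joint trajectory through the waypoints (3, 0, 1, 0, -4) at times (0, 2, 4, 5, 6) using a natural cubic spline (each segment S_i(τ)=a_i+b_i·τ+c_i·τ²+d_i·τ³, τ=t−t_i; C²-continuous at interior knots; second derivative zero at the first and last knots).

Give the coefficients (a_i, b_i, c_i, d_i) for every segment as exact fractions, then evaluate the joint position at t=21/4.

  seg 0: a=3 b=-89/42 c=0 d=13/84
  seg 1: a=0 b=-11/42 c=13/14 d=-23/84
  seg 2: a=1 b=1/6 c=-5/7 d=-19/42
  seg 3: a=0 b=-55/21 c=-29/14 d=29/42
S(21/4) = -99/128

Δ: Δ0=-3/2, Δ1=1/2, Δ2=-1, Δ3=-4
row 1: diag=8, rhs=12; c'=1/4, d'=3/2
row 2: denom=6−2·1/4=11/2; d'=(-9−2·3/2)/(11/2)=-24/11
row 3: denom=4−1·2/11=42/11; d'=(-18−1·-24/11)/(42/11)=-29/7
back: M3=-29/7
back: M2=-24/11−2/11·-29/7=-10/7
back: M1=3/2−1/4·-10/7=13/7
M: M0=0, M1=13/7, M2=-10/7, M3=-29/7, M4=0
seg 0: a=3, c=M0/2=0, d=(M1−M0)/(6·2)=13/84, b=Δ0−h0·(2M0+M1)/6=-89/42
seg 1: a=0, c=M1/2=13/14, d=(M2−M1)/(6·2)=-23/84, b=Δ1−h1·(2M1+M2)/6=-11/42
seg 2: a=1, c=M2/2=-5/7, d=(M3−M2)/(6·1)=-19/42, b=Δ2−h2·(2M2+M3)/6=1/6
seg 3: a=0, c=M3/2=-29/14, d=(M4−M3)/(6·1)=29/42, b=Δ3−h3·(2M3+M4)/6=-55/21
t_q=21/4 → seg 3, τ=1/4; S=0+-55/21·τ+-29/14·τ²+29/42·τ³=-99/128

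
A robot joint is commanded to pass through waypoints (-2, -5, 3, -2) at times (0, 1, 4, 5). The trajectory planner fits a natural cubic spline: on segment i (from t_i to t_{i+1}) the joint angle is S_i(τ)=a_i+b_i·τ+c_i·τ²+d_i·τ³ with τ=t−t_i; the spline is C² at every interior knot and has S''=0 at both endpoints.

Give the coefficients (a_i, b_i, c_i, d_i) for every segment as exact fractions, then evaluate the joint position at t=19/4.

  seg 0: a=-2 b=-140/33 c=0 d=41/33
  seg 1: a=-5 b=-17/33 c=41/11 d=-8/9
  seg 2: a=3 b=-71/33 c=-47/11 d=47/33
S(19/4) = -293/704

Δ: Δ0=-3, Δ1=8/3, Δ2=-5
row 1: diag=8, rhs=34; c'=3/8, d'=17/4
row 2: denom=8−3·3/8=55/8; d'=(-46−3·17/4)/(55/8)=-94/11
back: M2=-94/11
back: M1=17/4−3/8·-94/11=82/11
M: M0=0, M1=82/11, M2=-94/11, M3=0
seg 0: a=-2, c=M0/2=0, d=(M1−M0)/(6·1)=41/33, b=Δ0−h0·(2M0+M1)/6=-140/33
seg 1: a=-5, c=M1/2=41/11, d=(M2−M1)/(6·3)=-8/9, b=Δ1−h1·(2M1+M2)/6=-17/33
seg 2: a=3, c=M2/2=-47/11, d=(M3−M2)/(6·1)=47/33, b=Δ2−h2·(2M2+M3)/6=-71/33
t_q=19/4 → seg 2, τ=3/4; S=3+-71/33·τ+-47/11·τ²+47/33·τ³=-293/704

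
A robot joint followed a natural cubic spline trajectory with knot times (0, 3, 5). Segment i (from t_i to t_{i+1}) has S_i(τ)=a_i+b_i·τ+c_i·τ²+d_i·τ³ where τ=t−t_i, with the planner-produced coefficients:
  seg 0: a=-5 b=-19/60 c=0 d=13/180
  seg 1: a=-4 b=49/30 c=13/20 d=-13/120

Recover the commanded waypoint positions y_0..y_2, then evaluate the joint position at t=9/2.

y_0=-5 y_1=-4 y_2=1
S(9/2) = -29/64

y_0 = S_0(0) = a_0 = -5
y_1 = S_1(0) = a_1 = -4
y_2 = S_1(2) = 1
t_q=9/2 is in segment 1 (τ=3/2); S_1(τ)=-29/64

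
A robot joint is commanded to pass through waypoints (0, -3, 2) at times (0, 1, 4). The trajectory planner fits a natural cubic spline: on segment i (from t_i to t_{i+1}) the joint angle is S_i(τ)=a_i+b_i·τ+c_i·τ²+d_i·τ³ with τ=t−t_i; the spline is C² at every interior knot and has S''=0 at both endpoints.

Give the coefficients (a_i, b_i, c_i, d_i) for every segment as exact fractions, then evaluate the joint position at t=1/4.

Δ: Δ0=-3, Δ1=5/3
row 1: diag=8, rhs=28; c'=3/8, d'=7/2
back: M1=7/2
M: M0=0, M1=7/2, M2=0
seg 0: a=0, c=M0/2=0, d=(M1−M0)/(6·1)=7/12, b=Δ0−h0·(2M0+M1)/6=-43/12
seg 1: a=-3, c=M1/2=7/4, d=(M2−M1)/(6·3)=-7/36, b=Δ1−h1·(2M1+M2)/6=-11/6
t_q=1/4 → seg 0, τ=1/4; S=0+-43/12·τ+0·τ²+7/12·τ³=-227/256

  seg 0: a=0 b=-43/12 c=0 d=7/12
  seg 1: a=-3 b=-11/6 c=7/4 d=-7/36
S(1/4) = -227/256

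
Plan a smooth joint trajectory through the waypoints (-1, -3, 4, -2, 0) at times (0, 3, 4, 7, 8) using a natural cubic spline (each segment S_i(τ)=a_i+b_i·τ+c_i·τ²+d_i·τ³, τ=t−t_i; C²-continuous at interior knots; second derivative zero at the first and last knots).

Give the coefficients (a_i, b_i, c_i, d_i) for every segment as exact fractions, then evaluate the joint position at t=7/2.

  seg 0: a=-1 b=-1805/432 c=0 d=1517/3888
  seg 1: a=-3 b=1373/216 c=1517/432 d=-413/144
  seg 2: a=4 b=2063/432 c=-275/54 d=3673/3888
  seg 3: a=-2 b=-59/216 c=491/144 d=-491/432
S(7/2) = 2411/3456

Δ: Δ0=-2/3, Δ1=7, Δ2=-2, Δ3=2
row 1: diag=8, rhs=46; c'=1/8, d'=23/4
row 2: denom=8−1·1/8=63/8; d'=(-54−1·23/4)/(63/8)=-478/63
row 3: denom=8−3·8/21=48/7; d'=(24−3·-478/63)/(48/7)=491/72
back: M3=491/72
back: M2=-478/63−8/21·491/72=-275/27
back: M1=23/4−1/8·-275/27=1517/216
M: M0=0, M1=1517/216, M2=-275/27, M3=491/72, M4=0
seg 0: a=-1, c=M0/2=0, d=(M1−M0)/(6·3)=1517/3888, b=Δ0−h0·(2M0+M1)/6=-1805/432
seg 1: a=-3, c=M1/2=1517/432, d=(M2−M1)/(6·1)=-413/144, b=Δ1−h1·(2M1+M2)/6=1373/216
seg 2: a=4, c=M2/2=-275/54, d=(M3−M2)/(6·3)=3673/3888, b=Δ2−h2·(2M2+M3)/6=2063/432
seg 3: a=-2, c=M3/2=491/144, d=(M4−M3)/(6·1)=-491/432, b=Δ3−h3·(2M3+M4)/6=-59/216
t_q=7/2 → seg 1, τ=1/2; S=-3+1373/216·τ+1517/432·τ²+-413/144·τ³=2411/3456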